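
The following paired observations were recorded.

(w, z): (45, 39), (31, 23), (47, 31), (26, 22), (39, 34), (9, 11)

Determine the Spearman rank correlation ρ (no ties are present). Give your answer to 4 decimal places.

0.8286

Rank w: 5, 3, 6, 2, 4, 1
Rank z: 6, 3, 4, 2, 5, 1
d = rank(w) − rank(z): -1, 0, 2, 0, -1, 0; Σd² = 6
ρ = 1 − 6Σd² / [n(n²−1)] = 1 − 6×6 / (6×35) = 1 − 36/210 ≈ 0.8286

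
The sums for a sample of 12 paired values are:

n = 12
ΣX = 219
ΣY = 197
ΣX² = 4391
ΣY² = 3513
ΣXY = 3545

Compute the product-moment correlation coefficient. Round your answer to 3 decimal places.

-0.152

r = (nΣXY − ΣXΣY) / √[(nΣX² − (ΣX)²)(nΣY² − (ΣY)²)]
Numerator: 12×3545 − 219×197 = -603
Denominator: √[(52692 − 47961)(42156 − 38809)] = √[4731 × 3347] = 3979.2785
r = -603 / 3979.2785 ≈ -0.152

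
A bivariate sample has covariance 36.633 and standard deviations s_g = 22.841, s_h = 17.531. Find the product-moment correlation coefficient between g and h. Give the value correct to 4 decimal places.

r = Cov(g,h) / (s_g · s_h) = 36.633 / (22.841 × 17.531)
  = 36.633 / 400.4256 ≈ 0.0915

0.0915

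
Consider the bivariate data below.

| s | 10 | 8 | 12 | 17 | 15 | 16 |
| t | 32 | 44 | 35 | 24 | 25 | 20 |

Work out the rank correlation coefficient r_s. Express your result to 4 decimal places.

Rank s: 2, 1, 3, 6, 4, 5
Rank t: 4, 6, 5, 2, 3, 1
d = rank(s) − rank(t): -2, -5, -2, 4, 1, 4; Σd² = 66
ρ = 1 − 6Σd² / [n(n²−1)] = 1 − 6×66 / (6×35) = 1 − 396/210 ≈ -0.8857

-0.8857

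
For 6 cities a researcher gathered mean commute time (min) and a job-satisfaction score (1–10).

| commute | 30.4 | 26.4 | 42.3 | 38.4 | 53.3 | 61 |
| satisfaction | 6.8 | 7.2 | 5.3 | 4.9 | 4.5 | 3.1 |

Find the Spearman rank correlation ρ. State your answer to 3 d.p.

Rank commute: 2, 1, 4, 3, 5, 6
Rank satisfaction: 5, 6, 4, 3, 2, 1
d = rank(commute) − rank(satisfaction): -3, -5, 0, 0, 3, 5; Σd² = 68
ρ = 1 − 6Σd² / [n(n²−1)] = 1 − 6×68 / (6×35) = 1 − 408/210 ≈ -0.943

-0.943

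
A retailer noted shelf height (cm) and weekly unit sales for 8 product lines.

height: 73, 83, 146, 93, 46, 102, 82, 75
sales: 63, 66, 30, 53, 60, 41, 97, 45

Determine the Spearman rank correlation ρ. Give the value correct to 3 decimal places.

Rank height: 2, 5, 8, 6, 1, 7, 4, 3
Rank sales: 6, 7, 1, 4, 5, 2, 8, 3
d = rank(height) − rank(sales): -4, -2, 7, 2, -4, 5, -4, 0; Σd² = 130
ρ = 1 − 6Σd² / [n(n²−1)] = 1 − 6×130 / (8×63) = 1 − 780/504 ≈ -0.548

-0.548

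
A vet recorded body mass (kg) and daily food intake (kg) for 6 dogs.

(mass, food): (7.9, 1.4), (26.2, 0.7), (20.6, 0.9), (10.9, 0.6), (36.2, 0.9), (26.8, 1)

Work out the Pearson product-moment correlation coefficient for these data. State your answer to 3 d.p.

-0.272

n = 6, Σx = 128.6, Σy = 5.5, Σx² = 3320.7, Σy² = 5.43, Σxy = 113.86
nΣxy − ΣxΣy = 683.16 − 707.3 = -24.14
nΣx² − (Σx)² = 19924.2 − 16537.96 = 3386.24; nΣy² − (Σy)² = 32.58 − 30.25 = 2.33
r = -24.14 / √(3386.24 × 2.33) = -24.14 / 88.8253 ≈ -0.272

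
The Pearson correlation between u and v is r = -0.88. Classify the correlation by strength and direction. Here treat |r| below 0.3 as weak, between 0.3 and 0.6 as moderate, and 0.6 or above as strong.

r = -0.88 < 0 so the relationship is negative.
|r| = 0.88, which falls in the strong range.

strong negative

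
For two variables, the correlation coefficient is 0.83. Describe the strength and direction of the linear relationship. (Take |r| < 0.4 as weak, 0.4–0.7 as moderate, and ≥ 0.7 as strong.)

r = 0.83 > 0 so the relationship is positive.
|r| = 0.83, which falls in the strong range.

strong positive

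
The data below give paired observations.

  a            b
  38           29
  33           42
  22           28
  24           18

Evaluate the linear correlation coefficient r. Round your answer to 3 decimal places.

0.511

n = 4, Σa = 117, Σb = 117, Σa² = 3593, Σb² = 3713, Σab = 3536
nΣab − ΣaΣb = 14144 − 13689 = 455
nΣa² − (Σa)² = 14372 − 13689 = 683; nΣb² − (Σb)² = 14852 − 13689 = 1163
r = 455 / √(683 × 1163) = 455 / 891.2514 ≈ 0.511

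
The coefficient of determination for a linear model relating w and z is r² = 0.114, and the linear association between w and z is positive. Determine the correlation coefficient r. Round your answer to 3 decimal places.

|r| = √0.114 = 0.338
The association is positive, so r = 0.338.

0.338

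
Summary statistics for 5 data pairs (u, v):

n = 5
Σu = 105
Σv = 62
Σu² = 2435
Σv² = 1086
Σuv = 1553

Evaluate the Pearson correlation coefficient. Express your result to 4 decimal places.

0.9293

r = (nΣuv − ΣuΣv) / √[(nΣu² − (Σu)²)(nΣv² − (Σv)²)]
Numerator: 5×1553 − 105×62 = 1255
Denominator: √[(12175 − 11025)(5430 − 3844)] = √[1150 × 1586] = 1350.5184
r = 1255 / 1350.5184 ≈ 0.9293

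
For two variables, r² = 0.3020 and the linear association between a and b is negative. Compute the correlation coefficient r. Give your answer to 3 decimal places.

|r| = √0.3020 = 0.550
The association is negative, so r = −0.550.

-0.550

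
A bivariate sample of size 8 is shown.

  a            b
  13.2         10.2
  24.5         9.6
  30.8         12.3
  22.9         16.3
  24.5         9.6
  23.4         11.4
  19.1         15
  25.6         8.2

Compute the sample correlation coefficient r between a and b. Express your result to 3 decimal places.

n = 8, Σa = 184, Σb = 92.6, Σa² = 4415.52, Σb² = 1127.54, Σab = 2120.33
nΣab − ΣaΣb = 16962.64 − 17038.4 = -75.76
nΣa² − (Σa)² = 35324.16 − 33856 = 1468.16; nΣb² − (Σb)² = 9020.32 − 8574.76 = 445.56
r = -75.76 / √(1468.16 × 445.56) = -75.76 / 808.7975 ≈ -0.094

-0.094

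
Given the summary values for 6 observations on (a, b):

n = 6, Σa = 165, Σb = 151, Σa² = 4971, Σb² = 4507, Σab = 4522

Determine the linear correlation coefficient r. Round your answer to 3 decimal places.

0.668

r = (nΣab − ΣaΣb) / √[(nΣa² − (Σa)²)(nΣb² − (Σb)²)]
Numerator: 6×4522 − 165×151 = 2217
Denominator: √[(29826 − 27225)(27042 − 22801)] = √[2601 × 4241] = 3321.2710
r = 2217 / 3321.2710 ≈ 0.668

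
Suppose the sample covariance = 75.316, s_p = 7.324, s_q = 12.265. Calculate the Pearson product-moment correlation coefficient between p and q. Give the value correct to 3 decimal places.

0.838

r = Cov(p,q) / (s_p · s_q) = 75.316 / (7.324 × 12.265)
  = 75.316 / 89.8289 ≈ 0.838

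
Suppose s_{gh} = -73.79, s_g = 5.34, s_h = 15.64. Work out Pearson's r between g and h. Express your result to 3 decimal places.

r = Cov(g,h) / (s_g · s_h) = -73.79 / (5.34 × 15.64)
  = -73.79 / 83.5176 ≈ -0.884

-0.884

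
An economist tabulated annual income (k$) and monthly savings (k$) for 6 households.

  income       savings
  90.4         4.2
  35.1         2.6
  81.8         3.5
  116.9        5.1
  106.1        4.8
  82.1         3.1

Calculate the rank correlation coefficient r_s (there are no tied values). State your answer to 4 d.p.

0.9429

Rank income: 4, 1, 2, 6, 5, 3
Rank savings: 4, 1, 3, 6, 5, 2
d = rank(income) − rank(savings): 0, 0, -1, 0, 0, 1; Σd² = 2
ρ = 1 − 6Σd² / [n(n²−1)] = 1 − 6×2 / (6×35) = 1 − 12/210 ≈ 0.9429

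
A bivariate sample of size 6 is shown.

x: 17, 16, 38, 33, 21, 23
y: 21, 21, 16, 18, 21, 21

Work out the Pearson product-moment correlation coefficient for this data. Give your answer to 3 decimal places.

n = 6, Σx = 148, Σy = 118, Σx² = 4048, Σy² = 2344, Σxy = 2819
nΣxy − ΣxΣy = 16914 − 17464 = -550
nΣx² − (Σx)² = 24288 − 21904 = 2384; nΣy² − (Σy)² = 14064 − 13924 = 140
r = -550 / √(2384 × 140) = -550 / 577.7197 ≈ -0.952

-0.952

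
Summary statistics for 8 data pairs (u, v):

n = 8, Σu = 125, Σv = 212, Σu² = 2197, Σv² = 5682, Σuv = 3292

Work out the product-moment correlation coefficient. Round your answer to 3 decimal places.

r = (nΣuv − ΣuΣv) / √[(nΣu² − (Σu)²)(nΣv² − (Σv)²)]
Numerator: 8×3292 − 125×212 = -164
Denominator: √[(17576 − 15625)(45456 − 44944)] = √[1951 × 512] = 999.4559
r = -164 / 999.4559 ≈ -0.164

-0.164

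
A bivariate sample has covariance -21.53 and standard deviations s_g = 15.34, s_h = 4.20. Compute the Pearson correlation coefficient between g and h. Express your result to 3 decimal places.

r = Cov(g,h) / (s_g · s_h) = -21.53 / (15.34 × 4.20)
  = -21.53 / 64.4280 ≈ -0.334

-0.334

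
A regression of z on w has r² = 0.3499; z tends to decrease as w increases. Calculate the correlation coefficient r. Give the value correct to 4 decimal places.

-0.5915

|r| = √0.3499 = 0.5915
The association is negative, so r = −0.5915.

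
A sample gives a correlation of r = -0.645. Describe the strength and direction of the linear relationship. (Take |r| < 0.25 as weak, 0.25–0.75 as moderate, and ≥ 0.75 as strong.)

moderate negative

r = -0.645 < 0 so the relationship is negative.
|r| = 0.645, which falls in the moderate range.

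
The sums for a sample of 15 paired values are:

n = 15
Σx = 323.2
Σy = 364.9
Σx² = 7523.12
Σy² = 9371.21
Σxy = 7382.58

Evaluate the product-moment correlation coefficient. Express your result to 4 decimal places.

-0.9125

r = (nΣxy − ΣxΣy) / √[(nΣx² − (Σx)²)(nΣy² − (Σy)²)]
Numerator: 15×7382.58 − 323.2×364.9 = -7196.98
Denominator: √[(112846.8 − 104458.24)(140568.15 − 133152.01)] = √[8388.56 × 7416.14] = 7887.3782
r = -7196.98 / 7887.3782 ≈ -0.9125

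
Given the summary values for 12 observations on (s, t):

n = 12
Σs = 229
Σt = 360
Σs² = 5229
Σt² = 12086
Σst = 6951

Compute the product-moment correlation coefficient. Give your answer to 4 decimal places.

r = (nΣst − ΣsΣt) / √[(nΣs² − (Σs)²)(nΣt² − (Σt)²)]
Numerator: 12×6951 − 229×360 = 972
Denominator: √[(62748 − 52441)(145032 − 129600)] = √[10307 × 15432] = 12611.8049
r = 972 / 12611.8049 ≈ 0.0771

0.0771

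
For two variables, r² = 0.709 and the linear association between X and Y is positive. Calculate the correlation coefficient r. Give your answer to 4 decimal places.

|r| = √0.709 = 0.8420
The association is positive, so r = 0.8420.

0.8420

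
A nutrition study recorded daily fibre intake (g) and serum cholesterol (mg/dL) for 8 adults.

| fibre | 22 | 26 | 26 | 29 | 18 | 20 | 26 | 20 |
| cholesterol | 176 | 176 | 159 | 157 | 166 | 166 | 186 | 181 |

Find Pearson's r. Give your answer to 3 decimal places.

-0.192

n = 8, Σx = 187, Σy = 1367, Σx² = 4477, Σy² = 234351, Σxy = 31899
nΣxy − ΣxΣy = 255192 − 255629 = -437
nΣx² − (Σx)² = 35816 − 34969 = 847; nΣy² − (Σy)² = 1874808 − 1868689 = 6119
r = -437 / √(847 × 6119) = -437 / 2276.5748 ≈ -0.192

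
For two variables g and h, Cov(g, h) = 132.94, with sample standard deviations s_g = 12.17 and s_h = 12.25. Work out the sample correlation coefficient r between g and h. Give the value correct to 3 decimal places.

r = Cov(g,h) / (s_g · s_h) = 132.94 / (12.17 × 12.25)
  = 132.94 / 149.0825 ≈ 0.892

0.892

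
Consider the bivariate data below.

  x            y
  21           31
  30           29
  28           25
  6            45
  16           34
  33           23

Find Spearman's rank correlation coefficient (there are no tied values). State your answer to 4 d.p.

Rank x: 3, 5, 4, 1, 2, 6
Rank y: 4, 3, 2, 6, 5, 1
d = rank(x) − rank(y): -1, 2, 2, -5, -3, 5; Σd² = 68
ρ = 1 − 6Σd² / [n(n²−1)] = 1 − 6×68 / (6×35) = 1 − 408/210 ≈ -0.9429

-0.9429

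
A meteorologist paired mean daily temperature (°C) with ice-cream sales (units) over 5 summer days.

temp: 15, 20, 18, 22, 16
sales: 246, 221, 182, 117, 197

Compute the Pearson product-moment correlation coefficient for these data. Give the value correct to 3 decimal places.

-0.743

n = 5, Σx = 91, Σy = 963, Σx² = 1689, Σy² = 194979, Σxy = 17112
nΣxy − ΣxΣy = 85560 − 87633 = -2073
nΣx² − (Σx)² = 8445 − 8281 = 164; nΣy² − (Σy)² = 974895 − 927369 = 47526
r = -2073 / √(164 × 47526) = -2073 / 2791.8209 ≈ -0.743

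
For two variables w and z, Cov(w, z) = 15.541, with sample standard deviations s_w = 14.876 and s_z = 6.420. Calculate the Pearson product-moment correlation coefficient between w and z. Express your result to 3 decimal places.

0.163

r = Cov(w,z) / (s_w · s_z) = 15.541 / (14.876 × 6.420)
  = 15.541 / 95.5039 ≈ 0.163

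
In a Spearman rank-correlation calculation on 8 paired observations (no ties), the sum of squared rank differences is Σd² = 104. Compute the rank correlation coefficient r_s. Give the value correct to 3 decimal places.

ρ = 1 − 6Σd² / [n(n²−1)] = 1 − 6×104 / (8×63)
  = 1 − 624/504 = 1 − 1.2381 ≈ -0.238

-0.238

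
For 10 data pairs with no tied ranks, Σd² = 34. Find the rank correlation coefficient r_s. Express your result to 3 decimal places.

ρ = 1 − 6Σd² / [n(n²−1)] = 1 − 6×34 / (10×99)
  = 1 − 204/990 = 1 − 0.2061 ≈ 0.794

0.794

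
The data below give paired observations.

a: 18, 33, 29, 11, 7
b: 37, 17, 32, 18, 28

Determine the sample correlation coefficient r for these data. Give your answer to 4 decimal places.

-0.0975

n = 5, Σa = 98, Σb = 132, Σa² = 2424, Σb² = 3790, Σab = 2549
nΣab − ΣaΣb = 12745 − 12936 = -191
nΣa² − (Σa)² = 12120 − 9604 = 2516; nΣb² − (Σb)² = 18950 − 17424 = 1526
r = -191 / √(2516 × 1526) = -191 / 1959.4428 ≈ -0.0975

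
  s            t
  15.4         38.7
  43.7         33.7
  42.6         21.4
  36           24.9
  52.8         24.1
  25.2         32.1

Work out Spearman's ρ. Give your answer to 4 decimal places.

Rank s: 1, 5, 4, 3, 6, 2
Rank t: 6, 5, 1, 3, 2, 4
d = rank(s) − rank(t): -5, 0, 3, 0, 4, -2; Σd² = 54
ρ = 1 − 6Σd² / [n(n²−1)] = 1 − 6×54 / (6×35) = 1 − 324/210 ≈ -0.5429

-0.5429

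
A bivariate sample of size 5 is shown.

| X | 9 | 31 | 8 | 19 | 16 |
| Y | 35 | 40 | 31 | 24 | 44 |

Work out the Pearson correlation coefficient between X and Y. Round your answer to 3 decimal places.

0.258

n = 5, ΣX = 83, ΣY = 174, ΣX² = 1723, ΣY² = 6298, ΣXY = 2963
nΣXY − ΣXΣY = 14815 − 14442 = 373
nΣX² − (ΣX)² = 8615 − 6889 = 1726; nΣY² − (ΣY)² = 31490 − 30276 = 1214
r = 373 / √(1726 × 1214) = 373 / 1447.5372 ≈ 0.258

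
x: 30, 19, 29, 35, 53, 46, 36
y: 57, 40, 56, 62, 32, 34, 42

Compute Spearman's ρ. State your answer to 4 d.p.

-0.5000

Rank x: 3, 1, 2, 4, 7, 6, 5
Rank y: 6, 3, 5, 7, 1, 2, 4
d = rank(x) − rank(y): -3, -2, -3, -3, 6, 4, 1; Σd² = 84
ρ = 1 − 6Σd² / [n(n²−1)] = 1 − 6×84 / (7×48) = 1 − 504/336 ≈ -0.5000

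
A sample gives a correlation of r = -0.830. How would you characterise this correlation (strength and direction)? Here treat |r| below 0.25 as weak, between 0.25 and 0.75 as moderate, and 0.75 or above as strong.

strong negative

r = -0.830 < 0 so the relationship is negative.
|r| = 0.830, which falls in the strong range.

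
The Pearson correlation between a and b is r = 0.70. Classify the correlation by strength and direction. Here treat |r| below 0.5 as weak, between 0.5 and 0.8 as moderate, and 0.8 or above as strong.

moderate positive

r = 0.70 > 0 so the relationship is positive.
|r| = 0.70, which falls in the moderate range.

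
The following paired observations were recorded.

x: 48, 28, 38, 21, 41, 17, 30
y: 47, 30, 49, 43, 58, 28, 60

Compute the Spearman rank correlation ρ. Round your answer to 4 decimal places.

0.6429

Rank x: 7, 3, 5, 2, 6, 1, 4
Rank y: 4, 2, 5, 3, 6, 1, 7
d = rank(x) − rank(y): 3, 1, 0, -1, 0, 0, -3; Σd² = 20
ρ = 1 − 6Σd² / [n(n²−1)] = 1 − 6×20 / (7×48) = 1 − 120/336 ≈ 0.6429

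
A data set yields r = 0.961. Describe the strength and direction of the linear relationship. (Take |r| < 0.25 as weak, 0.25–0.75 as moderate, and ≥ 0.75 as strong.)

strong positive

r = 0.961 > 0 so the relationship is positive.
|r| = 0.961, which falls in the strong range.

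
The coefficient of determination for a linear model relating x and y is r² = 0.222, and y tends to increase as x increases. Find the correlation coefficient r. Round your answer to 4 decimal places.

0.4712

|r| = √0.222 = 0.4712
The association is positive, so r = 0.4712.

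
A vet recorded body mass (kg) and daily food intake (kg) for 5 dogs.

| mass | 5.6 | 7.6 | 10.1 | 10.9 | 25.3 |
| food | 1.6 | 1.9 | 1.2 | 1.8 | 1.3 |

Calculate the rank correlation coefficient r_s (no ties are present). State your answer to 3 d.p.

Rank mass: 1, 2, 3, 4, 5
Rank food: 3, 5, 1, 4, 2
d = rank(mass) − rank(food): -2, -3, 2, 0, 3; Σd² = 26
ρ = 1 − 6Σd² / [n(n²−1)] = 1 − 6×26 / (5×24) = 1 − 156/120 ≈ -0.300

-0.300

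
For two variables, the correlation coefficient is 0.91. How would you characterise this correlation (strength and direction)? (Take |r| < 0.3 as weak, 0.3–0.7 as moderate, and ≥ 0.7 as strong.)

r = 0.91 > 0 so the relationship is positive.
|r| = 0.91, which falls in the strong range.

strong positive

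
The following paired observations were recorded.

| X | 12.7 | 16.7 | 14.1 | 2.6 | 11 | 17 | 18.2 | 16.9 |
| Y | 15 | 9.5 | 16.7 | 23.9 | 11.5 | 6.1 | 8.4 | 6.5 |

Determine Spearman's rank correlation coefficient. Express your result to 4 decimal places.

-0.8333

Rank X: 3, 5, 4, 1, 2, 7, 8, 6
Rank Y: 6, 4, 7, 8, 5, 1, 3, 2
d = rank(X) − rank(Y): -3, 1, -3, -7, -3, 6, 5, 4; Σd² = 154
ρ = 1 − 6Σd² / [n(n²−1)] = 1 − 6×154 / (8×63) = 1 − 924/504 ≈ -0.8333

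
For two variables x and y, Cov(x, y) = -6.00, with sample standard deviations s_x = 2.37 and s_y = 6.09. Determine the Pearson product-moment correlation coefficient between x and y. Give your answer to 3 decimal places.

-0.416

r = Cov(x,y) / (s_x · s_y) = -6.00 / (2.37 × 6.09)
  = -6.00 / 14.4333 ≈ -0.416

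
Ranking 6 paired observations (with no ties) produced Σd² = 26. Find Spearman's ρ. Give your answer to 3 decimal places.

ρ = 1 − 6Σd² / [n(n²−1)] = 1 − 6×26 / (6×35)
  = 1 − 156/210 = 1 − 0.7429 ≈ 0.257

0.257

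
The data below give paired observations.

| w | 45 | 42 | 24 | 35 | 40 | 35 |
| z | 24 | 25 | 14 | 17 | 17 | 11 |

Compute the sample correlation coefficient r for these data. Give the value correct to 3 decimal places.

n = 6, Σw = 221, Σz = 108, Σw² = 8415, Σz² = 2096, Σwz = 4126
nΣwz − ΣwΣz = 24756 − 23868 = 888
nΣw² − (Σw)² = 50490 − 48841 = 1649; nΣz² − (Σz)² = 12576 − 11664 = 912
r = 888 / √(1649 × 912) = 888 / 1226.3311 ≈ 0.724

0.724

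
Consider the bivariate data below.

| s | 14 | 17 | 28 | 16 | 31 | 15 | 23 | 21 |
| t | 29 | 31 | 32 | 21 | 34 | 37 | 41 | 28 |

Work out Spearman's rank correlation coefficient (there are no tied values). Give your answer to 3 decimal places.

0.357

Rank s: 1, 4, 7, 3, 8, 2, 6, 5
Rank t: 3, 4, 5, 1, 6, 7, 8, 2
d = rank(s) − rank(t): -2, 0, 2, 2, 2, -5, -2, 3; Σd² = 54
ρ = 1 − 6Σd² / [n(n²−1)] = 1 − 6×54 / (8×63) = 1 − 324/504 ≈ 0.357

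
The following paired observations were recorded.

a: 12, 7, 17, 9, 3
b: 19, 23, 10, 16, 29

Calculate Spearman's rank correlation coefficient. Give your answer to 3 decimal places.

-0.900

Rank a: 4, 2, 5, 3, 1
Rank b: 3, 4, 1, 2, 5
d = rank(a) − rank(b): 1, -2, 4, 1, -4; Σd² = 38
ρ = 1 − 6Σd² / [n(n²−1)] = 1 − 6×38 / (5×24) = 1 − 228/120 ≈ -0.900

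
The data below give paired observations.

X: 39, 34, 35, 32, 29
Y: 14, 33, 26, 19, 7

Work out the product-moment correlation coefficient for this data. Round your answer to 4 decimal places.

0.2853

n = 5, ΣX = 169, ΣY = 99, ΣX² = 5767, ΣY² = 2371, ΣXY = 3389
nΣXY − ΣXΣY = 16945 − 16731 = 214
nΣX² − (ΣX)² = 28835 − 28561 = 274; nΣY² − (ΣY)² = 11855 − 9801 = 2054
r = 214 / √(274 × 2054) = 214 / 750.1973 ≈ 0.2853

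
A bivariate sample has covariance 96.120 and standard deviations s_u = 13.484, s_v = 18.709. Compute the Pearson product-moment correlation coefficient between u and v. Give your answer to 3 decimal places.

r = Cov(u,v) / (s_u · s_v) = 96.120 / (13.484 × 18.709)
  = 96.120 / 252.2722 ≈ 0.381

0.381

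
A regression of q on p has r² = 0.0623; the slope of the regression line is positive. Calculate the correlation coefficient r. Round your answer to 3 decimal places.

0.250

|r| = √0.0623 = 0.250
The association is positive, so r = 0.250.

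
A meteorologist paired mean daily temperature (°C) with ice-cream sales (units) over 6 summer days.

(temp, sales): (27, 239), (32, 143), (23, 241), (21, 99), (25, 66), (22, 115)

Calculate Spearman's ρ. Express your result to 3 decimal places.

0.314

Rank temp: 5, 6, 3, 1, 4, 2
Rank sales: 5, 4, 6, 2, 1, 3
d = rank(temp) − rank(sales): 0, 2, -3, -1, 3, -1; Σd² = 24
ρ = 1 − 6Σd² / [n(n²−1)] = 1 − 6×24 / (6×35) = 1 − 144/210 ≈ 0.314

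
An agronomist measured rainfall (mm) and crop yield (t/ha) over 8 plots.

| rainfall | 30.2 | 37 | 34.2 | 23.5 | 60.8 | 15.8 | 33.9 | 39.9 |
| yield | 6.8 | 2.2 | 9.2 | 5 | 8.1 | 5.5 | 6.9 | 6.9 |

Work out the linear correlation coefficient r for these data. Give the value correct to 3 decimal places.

n = 8, Σx = 275.3, Σy = 50.6, Σx² = 10690.43, Σy² = 351.8, Σxy = 1807.5
nΣxy − ΣxΣy = 14460 − 13930.18 = 529.82
nΣx² − (Σx)² = 85523.44 − 75790.09 = 9733.35; nΣy² − (Σy)² = 2814.4 − 2560.36 = 254.04
r = 529.82 / √(9733.35 × 254.04) = 529.82 / 1572.4695 ≈ 0.337

0.337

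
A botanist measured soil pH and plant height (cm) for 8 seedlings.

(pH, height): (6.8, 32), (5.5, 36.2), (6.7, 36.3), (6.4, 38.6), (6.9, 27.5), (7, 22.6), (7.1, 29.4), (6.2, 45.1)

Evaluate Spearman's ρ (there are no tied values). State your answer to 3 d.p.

-0.786

Rank pH: 5, 1, 4, 3, 6, 7, 8, 2
Rank height: 4, 5, 6, 7, 2, 1, 3, 8
d = rank(pH) − rank(height): 1, -4, -2, -4, 4, 6, 5, -6; Σd² = 150
ρ = 1 − 6Σd² / [n(n²−1)] = 1 − 6×150 / (8×63) = 1 − 900/504 ≈ -0.786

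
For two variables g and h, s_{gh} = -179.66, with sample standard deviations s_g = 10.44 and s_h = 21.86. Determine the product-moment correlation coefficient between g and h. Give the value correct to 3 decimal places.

r = Cov(g,h) / (s_g · s_h) = -179.66 / (10.44 × 21.86)
  = -179.66 / 228.2184 ≈ -0.787

-0.787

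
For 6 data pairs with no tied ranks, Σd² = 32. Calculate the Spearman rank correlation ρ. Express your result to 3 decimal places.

0.086

ρ = 1 − 6Σd² / [n(n²−1)] = 1 − 6×32 / (6×35)
  = 1 − 192/210 = 1 − 0.9143 ≈ 0.086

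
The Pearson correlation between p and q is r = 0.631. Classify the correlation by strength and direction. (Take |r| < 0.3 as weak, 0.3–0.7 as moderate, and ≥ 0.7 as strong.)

r = 0.631 > 0 so the relationship is positive.
|r| = 0.631, which falls in the moderate range.

moderate positive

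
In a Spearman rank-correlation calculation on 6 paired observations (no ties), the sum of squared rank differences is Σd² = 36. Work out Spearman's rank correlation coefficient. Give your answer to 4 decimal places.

-0.0286

ρ = 1 − 6Σd² / [n(n²−1)] = 1 − 6×36 / (6×35)
  = 1 − 216/210 = 1 − 1.02857 ≈ -0.0286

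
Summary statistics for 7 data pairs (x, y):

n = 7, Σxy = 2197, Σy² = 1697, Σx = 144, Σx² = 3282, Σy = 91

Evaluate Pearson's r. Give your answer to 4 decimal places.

0.8017

r = (nΣxy − ΣxΣy) / √[(nΣx² − (Σx)²)(nΣy² − (Σy)²)]
Numerator: 7×2197 − 144×91 = 2275
Denominator: √[(22974 − 20736)(11879 − 8281)] = √[2238 × 3598] = 2837.6617
r = 2275 / 2837.6617 ≈ 0.8017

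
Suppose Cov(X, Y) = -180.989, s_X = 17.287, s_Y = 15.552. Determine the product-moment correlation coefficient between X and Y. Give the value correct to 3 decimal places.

r = Cov(X,Y) / (s_X · s_Y) = -180.989 / (17.287 × 15.552)
  = -180.989 / 268.8474 ≈ -0.673

-0.673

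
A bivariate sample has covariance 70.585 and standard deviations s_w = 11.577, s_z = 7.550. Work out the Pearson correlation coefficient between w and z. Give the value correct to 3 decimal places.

0.808

r = Cov(w,z) / (s_w · s_z) = 70.585 / (11.577 × 7.550)
  = 70.585 / 87.4064 ≈ 0.808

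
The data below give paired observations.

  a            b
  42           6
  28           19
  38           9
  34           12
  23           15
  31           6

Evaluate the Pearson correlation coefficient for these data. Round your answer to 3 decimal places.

-0.694

n = 6, Σa = 196, Σb = 67, Σa² = 6638, Σb² = 883, Σab = 2065
nΣab − ΣaΣb = 12390 − 13132 = -742
nΣa² − (Σa)² = 39828 − 38416 = 1412; nΣb² − (Σb)² = 5298 − 4489 = 809
r = -742 / √(1412 × 809) = -742 / 1068.7881 ≈ -0.694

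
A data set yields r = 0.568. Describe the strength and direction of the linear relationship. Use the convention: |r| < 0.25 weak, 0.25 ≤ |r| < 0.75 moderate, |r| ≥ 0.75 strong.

r = 0.568 > 0 so the relationship is positive.
|r| = 0.568, which falls in the moderate range.

moderate positive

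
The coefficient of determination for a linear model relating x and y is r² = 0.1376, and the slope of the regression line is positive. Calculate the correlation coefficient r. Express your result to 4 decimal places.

0.3709

|r| = √0.1376 = 0.3709
The association is positive, so r = 0.3709.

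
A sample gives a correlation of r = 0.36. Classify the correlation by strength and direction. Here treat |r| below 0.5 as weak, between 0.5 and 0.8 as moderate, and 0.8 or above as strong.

weak positive

r = 0.36 > 0 so the relationship is positive.
|r| = 0.36, which falls in the weak range.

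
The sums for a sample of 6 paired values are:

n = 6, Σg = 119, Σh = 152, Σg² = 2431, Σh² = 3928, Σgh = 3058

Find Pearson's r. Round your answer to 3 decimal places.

r = (nΣgh − ΣgΣh) / √[(nΣg² − (Σg)²)(nΣh² − (Σh)²)]
Numerator: 6×3058 − 119×152 = 260
Denominator: √[(14586 − 14161)(23568 − 23104)] = √[425 × 464] = 444.0721
r = 260 / 444.0721 ≈ 0.585

0.585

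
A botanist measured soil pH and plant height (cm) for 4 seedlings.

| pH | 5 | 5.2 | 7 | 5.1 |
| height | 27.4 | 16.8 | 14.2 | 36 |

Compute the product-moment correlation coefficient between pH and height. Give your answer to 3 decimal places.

-0.658

n = 4, Σx = 22.3, Σy = 94.4, Σx² = 127.05, Σy² = 2530.64, Σxy = 507.36
nΣxy − ΣxΣy = 2029.44 − 2105.12 = -75.68
nΣx² − (Σx)² = 508.2 − 497.29 = 10.91; nΣy² − (Σy)² = 10122.56 − 8911.36 = 1211.2
r = -75.68 / √(10.91 × 1211.2) = -75.68 / 114.9530 ≈ -0.658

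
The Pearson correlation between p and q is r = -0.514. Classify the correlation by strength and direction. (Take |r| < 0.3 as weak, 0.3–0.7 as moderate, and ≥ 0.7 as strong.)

moderate negative

r = -0.514 < 0 so the relationship is negative.
|r| = 0.514, which falls in the moderate range.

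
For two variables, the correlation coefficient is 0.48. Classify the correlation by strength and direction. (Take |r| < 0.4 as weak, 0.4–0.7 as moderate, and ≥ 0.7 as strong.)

r = 0.48 > 0 so the relationship is positive.
|r| = 0.48, which falls in the moderate range.

moderate positive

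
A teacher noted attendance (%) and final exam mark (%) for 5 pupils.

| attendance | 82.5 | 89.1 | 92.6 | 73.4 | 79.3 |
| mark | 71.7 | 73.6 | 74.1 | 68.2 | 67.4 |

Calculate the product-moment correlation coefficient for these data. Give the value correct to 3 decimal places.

0.909

n = 5, Σx = 416.9, Σy = 355, Σx² = 34995.87, Σy² = 25242.66, Σxy = 29685.37
nΣxy − ΣxΣy = 148426.85 − 147999.5 = 427.35
nΣx² − (Σx)² = 174979.35 − 173805.61 = 1173.74; nΣy² − (Σy)² = 126213.3 − 126025 = 188.3
r = 427.35 / √(1173.74 × 188.3) = 427.35 / 470.1226 ≈ 0.909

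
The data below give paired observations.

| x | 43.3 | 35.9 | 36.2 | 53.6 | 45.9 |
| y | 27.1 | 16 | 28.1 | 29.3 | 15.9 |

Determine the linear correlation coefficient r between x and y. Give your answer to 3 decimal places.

n = 5, Σx = 214.9, Σy = 116.4, Σx² = 9453.91, Σy² = 2891.32, Σxy = 5065.34
nΣxy − ΣxΣy = 25326.7 − 25014.36 = 312.34
nΣx² − (Σx)² = 47269.55 − 46182.01 = 1087.54; nΣy² − (Σy)² = 14456.6 − 13548.96 = 907.64
r = 312.34 / √(1087.54 × 907.64) = 312.34 / 993.5264 ≈ 0.314

0.314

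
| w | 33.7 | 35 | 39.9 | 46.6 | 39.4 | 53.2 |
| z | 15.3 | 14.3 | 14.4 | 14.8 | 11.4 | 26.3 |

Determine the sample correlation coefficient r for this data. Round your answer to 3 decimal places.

0.748

n = 6, Σw = 247.8, Σz = 96.5, Σw² = 10506.86, Σz² = 1686.63, Σwz = 4128.67
nΣwz − ΣwΣz = 24772.02 − 23912.7 = 859.32
nΣw² − (Σw)² = 63041.16 − 61404.84 = 1636.32; nΣz² − (Σz)² = 10119.78 − 9312.25 = 807.53
r = 859.32 / √(1636.32 × 807.53) = 859.32 / 1149.5118 ≈ 0.748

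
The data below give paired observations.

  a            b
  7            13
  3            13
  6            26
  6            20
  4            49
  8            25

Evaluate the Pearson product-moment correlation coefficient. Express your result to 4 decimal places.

n = 6, Σa = 34, Σb = 146, Σa² = 210, Σb² = 4440, Σab = 802
nΣab − ΣaΣb = 4812 − 4964 = -152
nΣa² − (Σa)² = 1260 − 1156 = 104; nΣb² − (Σb)² = 26640 − 21316 = 5324
r = -152 / √(104 × 5324) = -152 / 744.1075 ≈ -0.2043

-0.2043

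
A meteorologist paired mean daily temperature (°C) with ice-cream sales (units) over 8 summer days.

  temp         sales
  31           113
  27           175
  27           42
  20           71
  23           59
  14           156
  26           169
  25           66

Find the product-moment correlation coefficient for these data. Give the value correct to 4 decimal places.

-0.0832

n = 8, Σx = 193, Σy = 851, Σx² = 4845, Σy² = 110933, Σxy = 20367
nΣxy − ΣxΣy = 162936 − 164243 = -1307
nΣx² − (Σx)² = 38760 − 37249 = 1511; nΣy² − (Σy)² = 887464 − 724201 = 163263
r = -1307 / √(1511 × 163263) = -1307 / 15706.3806 ≈ -0.0832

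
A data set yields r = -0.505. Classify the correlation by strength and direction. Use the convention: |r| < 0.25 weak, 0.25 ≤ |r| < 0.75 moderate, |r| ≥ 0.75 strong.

r = -0.505 < 0 so the relationship is negative.
|r| = 0.505, which falls in the moderate range.

moderate negative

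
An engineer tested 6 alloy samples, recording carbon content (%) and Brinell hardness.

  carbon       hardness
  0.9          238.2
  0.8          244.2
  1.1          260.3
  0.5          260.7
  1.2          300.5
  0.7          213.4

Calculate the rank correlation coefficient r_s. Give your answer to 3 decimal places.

0.371

Rank carbon: 4, 3, 5, 1, 6, 2
Rank hardness: 2, 3, 4, 5, 6, 1
d = rank(carbon) − rank(hardness): 2, 0, 1, -4, 0, 1; Σd² = 22
ρ = 1 − 6Σd² / [n(n²−1)] = 1 − 6×22 / (6×35) = 1 − 132/210 ≈ 0.371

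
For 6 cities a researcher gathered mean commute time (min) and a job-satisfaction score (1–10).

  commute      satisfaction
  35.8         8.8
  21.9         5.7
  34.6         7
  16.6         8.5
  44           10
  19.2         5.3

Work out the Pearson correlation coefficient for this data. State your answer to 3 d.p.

0.643

n = 6, Σx = 172.1, Σy = 45.3, Σx² = 5538.61, Σy² = 359.27, Σxy = 1364.93
nΣxy − ΣxΣy = 8189.58 − 7796.13 = 393.45
nΣx² − (Σx)² = 33231.66 − 29618.41 = 3613.25; nΣy² − (Σy)² = 2155.62 − 2052.09 = 103.53
r = 393.45 / √(3613.25 × 103.53) = 393.45 / 611.6206 ≈ 0.643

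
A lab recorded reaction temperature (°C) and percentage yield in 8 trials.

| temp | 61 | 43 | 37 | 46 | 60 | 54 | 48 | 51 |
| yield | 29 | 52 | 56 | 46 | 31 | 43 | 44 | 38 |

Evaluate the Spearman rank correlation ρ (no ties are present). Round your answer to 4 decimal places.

-0.9762

Rank temp: 8, 2, 1, 3, 7, 6, 4, 5
Rank yield: 1, 7, 8, 6, 2, 4, 5, 3
d = rank(temp) − rank(yield): 7, -5, -7, -3, 5, 2, -1, 2; Σd² = 166
ρ = 1 − 6Σd² / [n(n²−1)] = 1 − 6×166 / (8×63) = 1 − 996/504 ≈ -0.9762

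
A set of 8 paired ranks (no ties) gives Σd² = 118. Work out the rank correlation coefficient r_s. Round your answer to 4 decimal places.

-0.4048

ρ = 1 − 6Σd² / [n(n²−1)] = 1 − 6×118 / (8×63)
  = 1 − 708/504 = 1 − 1.40476 ≈ -0.4048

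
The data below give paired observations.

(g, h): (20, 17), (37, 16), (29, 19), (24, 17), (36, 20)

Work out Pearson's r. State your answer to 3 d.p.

n = 5, Σg = 146, Σh = 89, Σg² = 4482, Σh² = 1595, Σgh = 2611
nΣgh − ΣgΣh = 13055 − 12994 = 61
nΣg² − (Σg)² = 22410 − 21316 = 1094; nΣh² − (Σh)² = 7975 − 7921 = 54
r = 61 / √(1094 × 54) = 61 / 243.0555 ≈ 0.251

0.251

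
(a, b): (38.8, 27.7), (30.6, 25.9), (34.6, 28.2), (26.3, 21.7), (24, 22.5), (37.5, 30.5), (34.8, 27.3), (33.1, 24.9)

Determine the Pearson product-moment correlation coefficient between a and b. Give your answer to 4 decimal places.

0.8971

n = 8, Σa = 259.7, Σb = 208.7, Σa² = 8619.55, Σb² = 5506.03, Σab = 6871.71
nΣab − ΣaΣb = 54973.68 − 54199.39 = 774.29
nΣa² − (Σa)² = 68956.4 − 67444.09 = 1512.31; nΣb² − (Σb)² = 44048.24 − 43555.69 = 492.55
r = 774.29 / √(1512.31 × 492.55) = 774.29 / 863.0691 ≈ 0.8971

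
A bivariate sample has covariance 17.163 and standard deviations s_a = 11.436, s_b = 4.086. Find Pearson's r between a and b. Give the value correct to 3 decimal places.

r = Cov(a,b) / (s_a · s_b) = 17.163 / (11.436 × 4.086)
  = 17.163 / 46.7275 ≈ 0.367

0.367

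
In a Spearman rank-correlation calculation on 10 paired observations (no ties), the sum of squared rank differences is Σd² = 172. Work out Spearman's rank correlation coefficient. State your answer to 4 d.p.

ρ = 1 − 6Σd² / [n(n²−1)] = 1 − 6×172 / (10×99)
  = 1 − 1032/990 = 1 − 1.04242 ≈ -0.0424

-0.0424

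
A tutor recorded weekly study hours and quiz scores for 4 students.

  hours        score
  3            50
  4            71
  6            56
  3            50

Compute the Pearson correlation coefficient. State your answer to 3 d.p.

0.285

n = 4, Σx = 16, Σy = 227, Σx² = 70, Σy² = 13177, Σxy = 920
nΣxy − ΣxΣy = 3680 − 3632 = 48
nΣx² − (Σx)² = 280 − 256 = 24; nΣy² − (Σy)² = 52708 − 51529 = 1179
r = 48 / √(24 × 1179) = 48 / 168.2141 ≈ 0.285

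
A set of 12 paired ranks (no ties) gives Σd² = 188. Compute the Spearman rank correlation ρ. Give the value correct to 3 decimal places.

ρ = 1 − 6Σd² / [n(n²−1)] = 1 − 6×188 / (12×143)
  = 1 − 1128/1716 = 1 − 0.6573 ≈ 0.343

0.343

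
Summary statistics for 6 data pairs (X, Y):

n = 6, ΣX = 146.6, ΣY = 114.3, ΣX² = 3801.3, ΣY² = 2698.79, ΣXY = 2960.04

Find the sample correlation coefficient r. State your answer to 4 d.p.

0.4947

r = (nΣXY − ΣXΣY) / √[(nΣX² − (ΣX)²)(nΣY² − (ΣY)²)]
Numerator: 6×2960.04 − 146.6×114.3 = 1003.86
Denominator: √[(22807.8 − 21491.56)(16192.74 − 13064.49)] = √[1316.24 × 3128.25] = 2029.1692
r = 1003.86 / 2029.1692 ≈ 0.4947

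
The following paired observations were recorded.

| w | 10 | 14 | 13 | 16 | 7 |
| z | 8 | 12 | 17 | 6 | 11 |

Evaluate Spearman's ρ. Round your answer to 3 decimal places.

-0.200

Rank w: 2, 4, 3, 5, 1
Rank z: 2, 4, 5, 1, 3
d = rank(w) − rank(z): 0, 0, -2, 4, -2; Σd² = 24
ρ = 1 − 6Σd² / [n(n²−1)] = 1 − 6×24 / (5×24) = 1 − 144/120 ≈ -0.200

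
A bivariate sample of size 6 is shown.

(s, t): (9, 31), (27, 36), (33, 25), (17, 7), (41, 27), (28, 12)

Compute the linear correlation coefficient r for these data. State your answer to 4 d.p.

0.1142

n = 6, Σs = 155, Σt = 138, Σs² = 4653, Σt² = 3804, Σst = 3638
nΣst − ΣsΣt = 21828 − 21390 = 438
nΣs² − (Σs)² = 27918 − 24025 = 3893; nΣt² − (Σt)² = 22824 − 19044 = 3780
r = 438 / √(3893 × 3780) = 438 / 3836.0839 ≈ 0.1142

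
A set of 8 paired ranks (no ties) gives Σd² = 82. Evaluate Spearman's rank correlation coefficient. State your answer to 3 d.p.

0.024

ρ = 1 − 6Σd² / [n(n²−1)] = 1 − 6×82 / (8×63)
  = 1 − 492/504 = 1 − 0.9762 ≈ 0.024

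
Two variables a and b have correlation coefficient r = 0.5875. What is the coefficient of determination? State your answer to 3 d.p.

r² = (0.5875)² = 0.345

0.345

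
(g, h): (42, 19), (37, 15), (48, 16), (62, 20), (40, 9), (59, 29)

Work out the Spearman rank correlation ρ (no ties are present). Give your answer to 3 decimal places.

0.829

Rank g: 3, 1, 4, 6, 2, 5
Rank h: 4, 2, 3, 5, 1, 6
d = rank(g) − rank(h): -1, -1, 1, 1, 1, -1; Σd² = 6
ρ = 1 − 6Σd² / [n(n²−1)] = 1 − 6×6 / (6×35) = 1 − 36/210 ≈ 0.829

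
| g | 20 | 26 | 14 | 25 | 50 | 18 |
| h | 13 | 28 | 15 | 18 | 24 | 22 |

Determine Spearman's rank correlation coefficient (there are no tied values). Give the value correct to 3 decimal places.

Rank g: 3, 5, 1, 4, 6, 2
Rank h: 1, 6, 2, 3, 5, 4
d = rank(g) − rank(h): 2, -1, -1, 1, 1, -2; Σd² = 12
ρ = 1 − 6Σd² / [n(n²−1)] = 1 − 6×12 / (6×35) = 1 − 72/210 ≈ 0.657

0.657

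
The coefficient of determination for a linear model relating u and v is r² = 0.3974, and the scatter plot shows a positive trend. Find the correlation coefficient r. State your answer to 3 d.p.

|r| = √0.3974 = 0.630
The association is positive, so r = 0.630.

0.630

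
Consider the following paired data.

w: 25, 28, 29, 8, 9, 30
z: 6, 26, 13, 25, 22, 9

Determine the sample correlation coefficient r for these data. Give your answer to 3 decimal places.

n = 6, Σw = 129, Σz = 101, Σw² = 3295, Σz² = 2071, Σwz = 1923
nΣwz − ΣwΣz = 11538 − 13029 = -1491
nΣw² − (Σw)² = 19770 − 16641 = 3129; nΣz² − (Σz)² = 12426 − 10201 = 2225
r = -1491 / √(3129 × 2225) = -1491 / 2638.5650 ≈ -0.565

-0.565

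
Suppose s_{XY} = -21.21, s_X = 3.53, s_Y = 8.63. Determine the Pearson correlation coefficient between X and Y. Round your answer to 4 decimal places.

r = Cov(X,Y) / (s_X · s_Y) = -21.21 / (3.53 × 8.63)
  = -21.21 / 30.4639 ≈ -0.6962

-0.6962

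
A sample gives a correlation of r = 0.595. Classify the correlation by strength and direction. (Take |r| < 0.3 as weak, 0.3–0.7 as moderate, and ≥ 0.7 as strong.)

r = 0.595 > 0 so the relationship is positive.
|r| = 0.595, which falls in the moderate range.

moderate positive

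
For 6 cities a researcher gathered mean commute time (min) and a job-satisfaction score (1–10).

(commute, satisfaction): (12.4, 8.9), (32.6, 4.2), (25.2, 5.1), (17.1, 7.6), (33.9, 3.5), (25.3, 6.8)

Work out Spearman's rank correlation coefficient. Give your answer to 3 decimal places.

-0.943

Rank commute: 1, 5, 3, 2, 6, 4
Rank satisfaction: 6, 2, 3, 5, 1, 4
d = rank(commute) − rank(satisfaction): -5, 3, 0, -3, 5, 0; Σd² = 68
ρ = 1 − 6Σd² / [n(n²−1)] = 1 − 6×68 / (6×35) = 1 − 408/210 ≈ -0.943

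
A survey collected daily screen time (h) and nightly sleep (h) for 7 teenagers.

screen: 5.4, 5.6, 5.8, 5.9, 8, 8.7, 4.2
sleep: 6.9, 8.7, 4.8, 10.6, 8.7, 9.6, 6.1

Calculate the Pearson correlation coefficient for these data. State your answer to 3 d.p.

0.520

n = 7, Σx = 43.6, Σy = 55.4, Σx² = 286.3, Σy² = 463.76, Σxy = 355.1
nΣxy − ΣxΣy = 2485.7 − 2415.44 = 70.26
nΣx² − (Σx)² = 2004.1 − 1900.96 = 103.14; nΣy² − (Σy)² = 3246.32 − 3069.16 = 177.16
r = 70.26 / √(103.14 × 177.16) = 70.26 / 135.1750 ≈ 0.520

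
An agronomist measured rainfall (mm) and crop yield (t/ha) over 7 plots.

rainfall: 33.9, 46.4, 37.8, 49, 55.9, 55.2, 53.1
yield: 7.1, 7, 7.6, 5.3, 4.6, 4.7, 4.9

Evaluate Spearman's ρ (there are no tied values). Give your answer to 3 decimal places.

Rank rainfall: 1, 3, 2, 4, 7, 6, 5
Rank yield: 6, 5, 7, 4, 1, 2, 3
d = rank(rainfall) − rank(yield): -5, -2, -5, 0, 6, 4, 2; Σd² = 110
ρ = 1 − 6Σd² / [n(n²−1)] = 1 − 6×110 / (7×48) = 1 − 660/336 ≈ -0.964

-0.964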